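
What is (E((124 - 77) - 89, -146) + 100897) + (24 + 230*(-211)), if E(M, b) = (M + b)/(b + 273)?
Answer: 6653469/127 ≈ 52390.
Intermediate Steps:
E(M, b) = (M + b)/(273 + b)
(E((124 - 77) - 89, -146) + 100897) + (24 + 230*(-211)) = ((((124 - 77) - 89) - 146)/(273 - 146) + 100897) + (24 + 230*(-211)) = (((47 - 89) - 146)/127 + 100897) + (24 - 48530) = ((-42 - 146)/127 + 100897) - 48506 = ((1/127)*(-188) + 100897) - 48506 = (-188/127 + 100897) - 48506 = 12813731/127 - 48506 = 6653469/127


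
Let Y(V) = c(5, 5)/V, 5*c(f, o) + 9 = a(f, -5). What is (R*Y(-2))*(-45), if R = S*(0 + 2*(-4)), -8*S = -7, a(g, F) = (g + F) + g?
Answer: 126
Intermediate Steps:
a(g, F) = F + 2*g (a(g, F) = (F + g) + g = F + 2*g)
c(f, o) = -14/5 + 2*f/5 (c(f, o) = -9/5 + (-5 + 2*f)/5 = -9/5 + (-1 + 2*f/5) = -14/5 + 2*f/5)
S = 7/8 (S = -⅛*(-7) = 7/8 ≈ 0.87500)
Y(V) = -4/(5*V) (Y(V) = (-14/5 + (⅖)*5)/V = (-14/5 + 2)/V = -4/(5*V))
R = -7 (R = 7*(0 + 2*(-4))/8 = 7*(0 - 8)/8 = (7/8)*(-8) = -7)
(R*Y(-2))*(-45) = -(-28)/(5*(-2))*(-45) = -(-28)*(-1)/(5*2)*(-45) = -7*⅖*(-45) = -14/5*(-45) = 126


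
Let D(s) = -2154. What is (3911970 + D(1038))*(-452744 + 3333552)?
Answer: 11263429211328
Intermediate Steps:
(3911970 + D(1038))*(-452744 + 3333552) = (3911970 - 2154)*(-452744 + 3333552) = 3909816*2880808 = 11263429211328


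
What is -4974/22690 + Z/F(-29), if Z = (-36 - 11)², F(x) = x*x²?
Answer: -85716548/276693205 ≈ -0.30979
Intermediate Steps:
F(x) = x³
Z = 2209 (Z = (-47)² = 2209)
-4974/22690 + Z/F(-29) = -4974/22690 + 2209/((-29)³) = -4974*1/22690 + 2209/(-24389) = -2487/11345 + 2209*(-1/24389) = -2487/11345 - 2209/24389 = -85716548/276693205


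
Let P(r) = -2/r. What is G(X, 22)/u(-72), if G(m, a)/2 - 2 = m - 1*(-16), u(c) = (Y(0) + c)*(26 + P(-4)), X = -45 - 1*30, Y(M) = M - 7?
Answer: 228/4187 ≈ 0.054454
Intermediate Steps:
Y(M) = -7 + M
X = -75 (X = -45 - 30 = -75)
u(c) = -371/2 + 53*c/2 (u(c) = ((-7 + 0) + c)*(26 - 2/(-4)) = (-7 + c)*(26 - 2*(-¼)) = (-7 + c)*(26 + ½) = (-7 + c)*(53/2) = -371/2 + 53*c/2)
G(m, a) = 36 + 2*m (G(m, a) = 4 + 2*(m - 1*(-16)) = 4 + 2*(m + 16) = 4 + 2*(16 + m) = 4 + (32 + 2*m) = 36 + 2*m)
G(X, 22)/u(-72) = (36 + 2*(-75))/(-371/2 + (53/2)*(-72)) = (36 - 150)/(-371/2 - 1908) = -114/(-4187/2) = -114*(-2/4187) = 228/4187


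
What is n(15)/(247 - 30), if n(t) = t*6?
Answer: 90/217 ≈ 0.41475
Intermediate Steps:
n(t) = 6*t
n(15)/(247 - 30) = (6*15)/(247 - 30) = 90/217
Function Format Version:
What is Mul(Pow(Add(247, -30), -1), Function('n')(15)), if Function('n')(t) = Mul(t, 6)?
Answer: Rational(90, 217) ≈ 0.41475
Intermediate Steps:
Function('n')(t) = Mul(6, t)
Mul(Pow(Add(247, -30), -1), Function('n')(15)) = Mul(Pow(Add(247, -30), -1), Mul(6, 15)) = Mul(Pow(217, -1), 90) = Mul(Rational(1, 217), 90) = Rational(90, 217)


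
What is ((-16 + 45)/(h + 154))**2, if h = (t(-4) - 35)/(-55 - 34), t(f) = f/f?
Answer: 6661561/188787600 ≈ 0.035286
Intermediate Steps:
t(f) = 1
h = 34/89 (h = (1 - 35)/(-55 - 34) = -34/(-89) = -34*(-1/89) = 34/89 ≈ 0.38202)
((-16 + 45)/(h + 154))**2 = ((-16 + 45)/(34/89 + 154))**2 = (29/(13740/89))**2 = (29*(89/13740))**2 = (2581/13740)**2 = 6661561/188787600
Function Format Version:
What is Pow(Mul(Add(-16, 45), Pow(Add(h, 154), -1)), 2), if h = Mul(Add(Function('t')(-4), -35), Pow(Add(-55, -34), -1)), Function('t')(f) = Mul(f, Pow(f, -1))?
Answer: Rational(6661561, 188787600) ≈ 0.035286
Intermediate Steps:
Function('t')(f) = 1
h = Rational(34, 89) (h = Mul(Add(1, -35), Pow(Add(-55, -34), -1)) = Mul(-34, Pow(-89, -1)) = Mul(-34, Rational(-1, 89)) = Rational(34, 89) ≈ 0.38202)
Pow(Mul(Add(-16, 45), Pow(Add(h, 154), -1)), 2) = Pow(Mul(Add(-16, 45), Pow(Add(Rational(34, 89), 154), -1)), 2) = Pow(Mul(29, Pow(Rational(13740, 89), -1)), 2) = Pow(Mul(29, Rational(89, 13740)), 2) = Pow(Rational(2581, 13740), 2) = Rational(6661561, 188787600)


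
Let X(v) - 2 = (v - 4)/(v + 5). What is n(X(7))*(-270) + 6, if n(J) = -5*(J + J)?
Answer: 6081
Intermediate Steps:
X(v) = 2 + (-4 + v)/(5 + v) (X(v) = 2 + (v - 4)/(v + 5) = 2 + (-4 + v)/(5 + v))
n(J) = -10*J
n(X(7))*(-270) + 6 = -30*(2 + 7)/(5 + 7)*(-270) + 6 = -30*9/12*(-270) + 6 = -10*9/4*(-270) + 6 = -45/2*(-270) + 6 = 6075 + 6 = 6081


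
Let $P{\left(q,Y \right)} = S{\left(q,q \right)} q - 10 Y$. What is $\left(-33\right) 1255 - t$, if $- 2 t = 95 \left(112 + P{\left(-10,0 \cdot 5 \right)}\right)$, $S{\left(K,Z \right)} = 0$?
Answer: $-36095$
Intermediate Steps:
$P{\left(q,Y \right)} = - 10 Y$ ($P{\left(q,Y \right)} = 0 q - 10 Y = 0 - 10 Y = - 10 Y$)
$t = -5320$ ($t = - \frac{95 \left(112 - 10 \cdot 0 \cdot 5\right)}{2} = - \frac{95 \left(112 - 0\right)}{2} = - \frac{95 \left(112 + 0\right)}{2} = - \frac{95 \cdot 112}{2} = \left(- \frac{1}{2}\right) 10640 = -5320$)
$\left(-33\right) 1255 - t = \left(-33\right) 1255 - -5320 = -41415 + 5320 = -36095$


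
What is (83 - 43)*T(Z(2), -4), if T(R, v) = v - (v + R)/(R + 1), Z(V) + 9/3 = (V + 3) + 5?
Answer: -175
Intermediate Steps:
Z(V) = 5 + V (Z(V) = -3 + ((V + 3) + 5) = -3 + ((3 + V) + 5) = -3 + (8 + V) = 5 + V)
T(R, v) = v - (R + v)/(1 + R)
(83 - 43)*T(Z(2), -4) = (83 - 43)*((5 + 2)*(-1 - 4)/(1 + (5 + 2))) = 40*(7*(-5)/(1 + 7)) = 40*(7*(-5)/8) = 40*(7*(1/8)*(-5)) = 40*(-35/8) = -175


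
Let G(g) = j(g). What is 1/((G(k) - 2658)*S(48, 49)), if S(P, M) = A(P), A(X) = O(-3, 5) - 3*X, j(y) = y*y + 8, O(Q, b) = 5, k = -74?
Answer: -1/392814 ≈ -2.5457e-6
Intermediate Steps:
j(y) = 8 + y² (j(y) = y² + 8 = 8 + y²)
G(g) = 8 + g²
A(X) = 5 - 3*X
S(P, M) = 5 - 3*P
1/((G(k) - 2658)*S(48, 49)) = 1/(((8 + (-74)²) - 2658)*(5 - 3*48)) = 1/(((8 + 5476) - 2658)*(5 - 144)) = 1/((5484 - 2658)*(-139)) = -1/139/2826 = (1/2826)*(-1/139) = -1/392814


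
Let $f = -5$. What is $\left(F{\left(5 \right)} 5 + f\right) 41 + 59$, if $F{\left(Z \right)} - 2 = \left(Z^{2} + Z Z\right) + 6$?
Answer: $11744$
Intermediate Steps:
$F{\left(Z \right)} = 8 + 2 Z^{2}$ ($F{\left(Z \right)} = 2 + \left(\left(Z^{2} + Z Z\right) + 6\right) = 2 + \left(\left(Z^{2} + Z^{2}\right) + 6\right) = 2 + \left(2 Z^{2} + 6\right) = 2 + \left(6 + 2 Z^{2}\right) = 8 + 2 Z^{2}$)
$\left(F{\left(5 \right)} 5 + f\right) 41 + 59 = \left(\left(8 + 2 \cdot 5^{2}\right) 5 - 5\right) 41 + 59 = \left(\left(8 + 2 \cdot 25\right) 5 - 5\right) 41 + 59 = \left(\left(8 + 50\right) 5 - 5\right) 41 + 59 = \left(58 \cdot 5 - 5\right) 41 + 59 = \left(290 - 5\right) 41 + 59 = 285 \cdot 41 + 59 = 11685 + 59 = 11744$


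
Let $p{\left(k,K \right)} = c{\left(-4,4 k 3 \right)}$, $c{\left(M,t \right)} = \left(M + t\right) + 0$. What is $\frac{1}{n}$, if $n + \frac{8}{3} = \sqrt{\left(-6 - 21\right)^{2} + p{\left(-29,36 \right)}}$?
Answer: $\frac{24}{3329} + \frac{9 \sqrt{377}}{3329} \approx 0.059702$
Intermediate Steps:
$c{\left(M,t \right)} = M + t$
$p{\left(k,K \right)} = -4 + 12 k$ ($p{\left(k,K \right)} = -4 + 4 k 3 = -4 + 12 k$)
$n = - \frac{8}{3} + \sqrt{377}$ ($n = - \frac{8}{3} + \sqrt{\left(-6 - 21\right)^{2} + \left(-4 + 12 \left(-29\right)\right)} = - \frac{8}{3} + \sqrt{\left(-27\right)^{2} - 352} = - \frac{8}{3} + \sqrt{729 - 352} = - \frac{8}{3} + \sqrt{377} \approx 16.75$)
$\frac{1}{n} = \frac{1}{- \frac{8}{3} + \sqrt{377}}$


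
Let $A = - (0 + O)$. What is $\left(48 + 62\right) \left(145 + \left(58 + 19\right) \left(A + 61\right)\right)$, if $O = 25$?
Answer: $320870$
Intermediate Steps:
$A = -25$ ($A = - (0 + 25) = \left(-1\right) 25 = -25$)
$\left(48 + 62\right) \left(145 + \left(58 + 19\right) \left(A + 61\right)\right) = \left(48 + 62\right) \left(145 + \left(58 + 19\right) \left(-25 + 61\right)\right) = 110 \left(145 + 77 \cdot 36\right) = 110 \left(145 + 2772\right) = 110 \cdot 2917 = 320870$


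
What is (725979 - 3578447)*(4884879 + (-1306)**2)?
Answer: -18799233141020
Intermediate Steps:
(725979 - 3578447)*(4884879 + (-1306)**2) = -2852468*(4884879 + 1705636) = -2852468*6590515 = -18799233141020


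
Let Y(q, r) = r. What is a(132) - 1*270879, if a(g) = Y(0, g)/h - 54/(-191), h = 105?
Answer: -1810815821/6685 ≈ -2.7088e+5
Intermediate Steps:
a(g) = 54/191 + g/105 (a(g) = g/105 - 54/(-191) = g*(1/105) - 54*(-1/191) = g/105 + 54/191 = 54/191 + g/105)
a(132) - 1*270879 = (54/191 + (1/105)*132) - 1*270879 = (54/191 + 44/35) - 270879 = 10294/6685 - 270879 = -1810815821/6685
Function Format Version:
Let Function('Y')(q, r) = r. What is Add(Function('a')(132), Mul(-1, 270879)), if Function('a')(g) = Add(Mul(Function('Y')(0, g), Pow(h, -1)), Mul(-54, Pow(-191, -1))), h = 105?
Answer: Rational(-1810815821, 6685) ≈ -2.7088e+5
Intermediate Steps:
Function('a')(g) = Add(Rational(54, 191), Mul(Rational(1, 105), g)) (Function('a')(g) = Add(Mul(g, Pow(105, -1)), Mul(-54, Pow(-191, -1))) = Add(Mul(g, Rational(1, 105)), Mul(-54, Rational(-1, 191))) = Add(Mul(Rational(1, 105), g), Rational(54, 191)) = Add(Rational(54, 191), Mul(Rational(1, 105), g)))
Add(Function('a')(132), Mul(-1, 270879)) = Add(Add(Rational(54, 191), Mul(Rational(1, 105), 132)), Mul(-1, 270879)) = Add(Add(Rational(54, 191), Rational(44, 35)), -270879) = Add(Rational(10294, 6685), -270879) = Rational(-1810815821, 6685)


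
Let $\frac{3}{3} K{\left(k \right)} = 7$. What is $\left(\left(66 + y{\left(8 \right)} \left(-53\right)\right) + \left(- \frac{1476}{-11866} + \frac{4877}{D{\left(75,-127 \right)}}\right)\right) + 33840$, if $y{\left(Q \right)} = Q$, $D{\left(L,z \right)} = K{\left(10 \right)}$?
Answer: $\frac{1419481349}{41531} \approx 34179.0$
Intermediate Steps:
$K{\left(k \right)} = 7$
$D{\left(L,z \right)} = 7$
$\left(\left(66 + y{\left(8 \right)} \left(-53\right)\right) + \left(- \frac{1476}{-11866} + \frac{4877}{D{\left(75,-127 \right)}}\right)\right) + 33840 = \left(\left(66 + 8 \left(-53\right)\right) + \left(- \frac{1476}{-11866} + \frac{4877}{7}\right)\right) + 33840 = \left(\left(66 - 424\right) + \left(\left(-1476\right) \left(- \frac{1}{11866}\right) + 4877 \cdot \frac{1}{7}\right)\right) + 33840 = \left(-358 + \left(\frac{738}{5933} + \frac{4877}{7}\right)\right) + 33840 = \left(-358 + \frac{28940407}{41531}\right) + 33840 = \frac{14072309}{41531} + 33840 = \frac{1419481349}{41531}$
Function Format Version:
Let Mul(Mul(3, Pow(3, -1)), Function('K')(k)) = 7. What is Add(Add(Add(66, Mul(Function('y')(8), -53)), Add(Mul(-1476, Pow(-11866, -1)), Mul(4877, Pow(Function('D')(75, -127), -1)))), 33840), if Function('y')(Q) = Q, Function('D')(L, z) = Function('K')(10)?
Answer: Rational(1419481349, 41531) ≈ 34179.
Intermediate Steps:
Function('K')(k) = 7
Function('D')(L, z) = 7
Add(Add(Add(66, Mul(Function('y')(8), -53)), Add(Mul(-1476, Pow(-11866, -1)), Mul(4877, Pow(Function('D')(75, -127), -1)))), 33840) = Add(Add(Add(66, Mul(8, -53)), Add(Mul(-1476, Pow(-11866, -1)), Mul(4877, Pow(7, -1)))), 33840) = Add(Add(Add(66, -424), Add(Mul(-1476, Rational(-1, 11866)), Mul(4877, Rational(1, 7)))), 33840) = Add(Add(-358, Add(Rational(738, 5933), Rational(4877, 7))), 33840) = Add(Add(-358, Rational(28940407, 41531)), 33840) = Add(Rational(14072309, 41531), 33840) = Rational(1419481349, 41531)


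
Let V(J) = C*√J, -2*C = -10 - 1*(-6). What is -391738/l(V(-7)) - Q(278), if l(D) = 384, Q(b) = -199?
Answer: -157661/192 ≈ -821.15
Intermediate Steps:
C = 2 (C = -(-10 - 1*(-6))/2 = -(-10 + 6)/2 = -½*(-4) = 2)
V(J) = 2*√J
-391738/l(V(-7)) - Q(278) = -391738/384 - 1*(-199) = -391738*1/384 + 199 = -195869/192 + 199 = -157661/192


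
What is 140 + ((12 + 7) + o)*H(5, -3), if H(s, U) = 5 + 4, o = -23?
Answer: 104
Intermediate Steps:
H(s, U) = 9
140 + ((12 + 7) + o)*H(5, -3) = 140 + ((12 + 7) - 23)*9 = 140 + (19 - 23)*9 = 140 - 4*9 = 140 - 36 = 104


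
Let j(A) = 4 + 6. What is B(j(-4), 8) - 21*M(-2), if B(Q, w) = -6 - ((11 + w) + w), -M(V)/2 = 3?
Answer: 93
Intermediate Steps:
j(A) = 10
M(V) = -6 (M(V) = -2*3 = -6)
B(Q, w) = -17 - 2*w (B(Q, w) = -6 - (11 + 2*w) = -6 + (-11 - 2*w) = -17 - 2*w)
B(j(-4), 8) - 21*M(-2) = (-17 - 2*8) - 21*(-6) = (-17 - 16) - 1*(-126) = -33 + 126 = 93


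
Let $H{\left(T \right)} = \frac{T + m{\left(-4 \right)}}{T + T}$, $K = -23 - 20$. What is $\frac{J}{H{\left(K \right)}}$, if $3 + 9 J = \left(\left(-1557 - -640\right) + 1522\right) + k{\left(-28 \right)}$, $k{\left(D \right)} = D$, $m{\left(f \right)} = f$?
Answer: $\frac{49364}{423} \approx 116.7$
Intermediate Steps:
$K = -43$ ($K = -23 - 20 = -43$)
$J = \frac{574}{9}$ ($J = - \frac{1}{3} + \frac{\left(\left(-1557 - -640\right) + 1522\right) - 28}{9} = - \frac{1}{3} + \frac{\left(\left(-1557 + 640\right) + 1522\right) - 28}{9} = - \frac{1}{3} + \frac{\left(-917 + 1522\right) - 28}{9} = - \frac{1}{3} + \frac{605 - 28}{9} = - \frac{1}{3} + \frac{1}{9} \cdot 577 = - \frac{1}{3} + \frac{577}{9} = \frac{574}{9} \approx 63.778$)
$H{\left(T \right)} = \frac{-4 + T}{2 T}$ ($H{\left(T \right)} = \frac{T - 4}{T + T} = \frac{-4 + T}{2 T}$)
$\frac{J}{H{\left(K \right)}} = \frac{574}{9 \frac{-4 - 43}{2 \left(-43\right)}} = \frac{574}{9 \cdot \frac{1}{2} \left(- \frac{1}{43}\right) \left(-47\right)} = \frac{574}{9 \cdot \frac{47}{86}} = \frac{574}{9} \cdot \frac{86}{47} = \frac{49364}{423}$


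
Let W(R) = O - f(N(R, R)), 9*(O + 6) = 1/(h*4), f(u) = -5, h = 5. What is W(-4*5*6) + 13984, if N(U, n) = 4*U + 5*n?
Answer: 2516941/180 ≈ 13983.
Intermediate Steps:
O = -1079/180 (O = -6 + 1/(9*((5*4))) = -6 + (⅑)/20 = -6 + (⅑)*(1/20) = -6 + 1/180 = -1079/180 ≈ -5.9944)
W(R) = -179/180 (W(R) = -1079/180 - 1*(-5) = -1079/180 + 5 = -179/180)
W(-4*5*6) + 13984 = -179/180 + 13984 = 2516941/180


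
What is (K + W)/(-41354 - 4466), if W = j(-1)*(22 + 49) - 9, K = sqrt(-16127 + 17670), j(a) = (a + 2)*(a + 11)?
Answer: -701/45820 - sqrt(1543)/45820 ≈ -0.016156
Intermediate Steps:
j(a) = (2 + a)*(11 + a)
K = sqrt(1543) ≈ 39.281
W = 701 (W = (22 + (-1)**2 + 13*(-1))*(22 + 49) - 9 = (22 + 1 - 13)*71 - 9 = 10*71 - 9 = 710 - 9 = 701)
(K + W)/(-41354 - 4466) = (sqrt(1543) + 701)/(-41354 - 4466) = (701 + sqrt(1543))/(-45820) = (701 + sqrt(1543))*(-1/45820) = -701/45820 - sqrt(1543)/45820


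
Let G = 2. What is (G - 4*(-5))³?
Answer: 10648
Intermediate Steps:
(G - 4*(-5))³ = (2 - 4*(-5))³ = (2 + 20)³ = 22³ = 10648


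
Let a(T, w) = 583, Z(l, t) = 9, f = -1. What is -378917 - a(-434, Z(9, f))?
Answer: -379500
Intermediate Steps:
-378917 - a(-434, Z(9, f)) = -378917 - 1*583 = -378917 - 583 = -379500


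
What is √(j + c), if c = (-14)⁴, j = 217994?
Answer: 3*√28490 ≈ 506.37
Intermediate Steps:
c = 38416
√(j + c) = √(217994 + 38416) = √256410 = 3*√28490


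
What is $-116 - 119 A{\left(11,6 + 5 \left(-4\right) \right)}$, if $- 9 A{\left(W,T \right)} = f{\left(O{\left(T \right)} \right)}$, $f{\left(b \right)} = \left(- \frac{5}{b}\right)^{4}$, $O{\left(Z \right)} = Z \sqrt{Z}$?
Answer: $- \frac{1122965887}{9680832} \approx -116.0$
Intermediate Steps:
$O{\left(Z \right)} = Z^{\frac{3}{2}}$
$f{\left(b \right)} = \frac{625}{b^{4}}$
$A{\left(W,T \right)} = - \frac{625}{9 T^{6}}$ ($A{\left(W,T \right)} = - \frac{625 \frac{1}{T^{6}}}{9} = - \frac{625}{9 T^{6}}$)
$-116 - 119 A{\left(11,6 + 5 \left(-4\right) \right)} = -116 - 119 \left(- \frac{625}{9 \left(6 + 5 \left(-4\right)\right)^{6}}\right) = -116 - 119 \left(- \frac{625}{9 \left(6 - 20\right)^{6}}\right) = -116 - 119 \left(- \frac{625}{9 \cdot 7529536}\right) = -116 - 119 \left(\left(- \frac{625}{9}\right) \frac{1}{7529536}\right) = -116 - - \frac{10625}{9680832} = -116 + \frac{10625}{9680832} = - \frac{1122965887}{9680832}$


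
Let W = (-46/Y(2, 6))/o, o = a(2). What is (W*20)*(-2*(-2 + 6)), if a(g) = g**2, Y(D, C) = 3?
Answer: 1840/3 ≈ 613.33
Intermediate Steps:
o = 4 (o = 2**2 = 4)
W = -23/6 (W = -46/3/4 = -46*1/3*(1/4) = -46/3*1/4 = -23/6 ≈ -3.8333)
(W*20)*(-2*(-2 + 6)) = (-23/6*20)*(-2*(-2 + 6)) = -(-460)*4/3 = -230/3*(-8) = 1840/3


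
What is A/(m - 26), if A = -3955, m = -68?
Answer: 3955/94 ≈ 42.074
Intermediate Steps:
A/(m - 26) = -3955/(-68 - 26) = -3955/(-94) = -3955*(-1/94) = 3955/94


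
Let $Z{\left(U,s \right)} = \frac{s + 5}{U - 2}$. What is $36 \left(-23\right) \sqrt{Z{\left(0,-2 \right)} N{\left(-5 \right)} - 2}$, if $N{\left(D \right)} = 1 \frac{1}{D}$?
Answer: $- \frac{414 i \sqrt{170}}{5} \approx - 1079.6 i$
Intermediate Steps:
$N{\left(D \right)} = \frac{1}{D}$
$Z{\left(U,s \right)} = \frac{5 + s}{-2 + U}$
$36 \left(-23\right) \sqrt{Z{\left(0,-2 \right)} N{\left(-5 \right)} - 2} = 36 \left(-23\right) \sqrt{\frac{\frac{1}{-2 + 0} \left(5 - 2\right)}{-5} - 2} = - 828 \sqrt{\frac{1}{-2} \cdot 3 \left(- \frac{1}{5}\right) - 2} = - 828 \sqrt{\left(- \frac{1}{2}\right) 3 \left(- \frac{1}{5}\right) - 2} = - 828 \sqrt{\left(- \frac{3}{2}\right) \left(- \frac{1}{5}\right) - 2} = - 828 \sqrt{\frac{3}{10} - 2} = - 828 \sqrt{- \frac{17}{10}} = - 828 \frac{i \sqrt{170}}{10} = - \frac{414 i \sqrt{170}}{5}$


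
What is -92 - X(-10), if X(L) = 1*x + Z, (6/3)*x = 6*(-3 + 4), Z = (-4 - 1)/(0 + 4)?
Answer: -375/4 ≈ -93.750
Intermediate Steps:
Z = -5/4 ≈ -1.2500
x = 3 (x = (6*(-3 + 4))/2 = (6*1)/2 = (½)*6 = 3)
X(L) = 7/4 (X(L) = 1*3 - 5/4 = 3 - 5/4 = 7/4)
-92 - X(-10) = -92 - 1*7/4 = -92 - 7/4 = -375/4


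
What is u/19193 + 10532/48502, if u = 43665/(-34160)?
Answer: 690300765233/3179950594576 ≈ 0.21708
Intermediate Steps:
u = -8733/6832 (u = 43665*(-1/34160) = -8733/6832 ≈ -1.2782)
u/19193 + 10532/48502 = -8733/6832/19193 + 10532/48502 = -8733/6832*1/19193 + 10532*(1/48502) = -8733/131126576 + 5266/24251 = 690300765233/3179950594576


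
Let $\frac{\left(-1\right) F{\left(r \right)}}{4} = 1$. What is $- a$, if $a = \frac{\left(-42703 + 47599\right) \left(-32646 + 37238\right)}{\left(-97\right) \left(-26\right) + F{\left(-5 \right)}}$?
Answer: $- \frac{11241216}{1259} \approx -8928.7$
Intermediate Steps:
$F{\left(r \right)} = -4$ ($F{\left(r \right)} = \left(-4\right) 1 = -4$)
$a = \frac{11241216}{1259}$ ($a = \frac{\left(-42703 + 47599\right) \left(-32646 + 37238\right)}{\left(-97\right) \left(-26\right) - 4} = \frac{4896 \cdot 4592}{2522 - 4} = \frac{22482432}{2518} = 22482432 \cdot \frac{1}{2518} = \frac{11241216}{1259} \approx 8928.7$)
$- a = \left(-1\right) \frac{11241216}{1259} = - \frac{11241216}{1259}$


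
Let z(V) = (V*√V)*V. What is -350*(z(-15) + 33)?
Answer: -11550 - 78750*I*√15 ≈ -11550.0 - 3.05e+5*I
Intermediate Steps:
z(V) = V^(5/2) (z(V) = V^(3/2)*V = V^(5/2))
-350*(z(-15) + 33) = -350*((-15)^(5/2) + 33) = -350*(225*I*√15 + 33) = -350*(33 + 225*I*√15) = -11550 - 78750*I*√15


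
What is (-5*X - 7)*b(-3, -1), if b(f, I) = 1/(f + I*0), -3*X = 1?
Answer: 16/9 ≈ 1.7778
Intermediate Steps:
X = -⅓ (X = -⅓*1 = -⅓ ≈ -0.33333)
b(f, I) = 1/f (b(f, I) = 1/(f + 0) = 1/f)
(-5*X - 7)*b(-3, -1) = (-5*(-⅓) - 7)/(-3) = (5/3 - 7)*(-⅓) = -16/3*(-⅓) = 16/9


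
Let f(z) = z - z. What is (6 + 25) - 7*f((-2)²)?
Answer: 31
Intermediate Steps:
f(z) = 0
(6 + 25) - 7*f((-2)²) = (6 + 25) - 7*0 = 31 + 0 = 31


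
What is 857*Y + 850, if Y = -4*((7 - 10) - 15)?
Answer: 62554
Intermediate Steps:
Y = 72 (Y = -4*(-3 - 15) = -4*(-18) = 72)
857*Y + 850 = 857*72 + 850 = 61704 + 850 = 62554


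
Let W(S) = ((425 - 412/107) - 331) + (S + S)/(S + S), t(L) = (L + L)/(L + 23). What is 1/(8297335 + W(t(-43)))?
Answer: 107/887824598 ≈ 1.2052e-7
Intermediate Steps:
t(L) = 2*L/(23 + L) (t(L) = (2*L)/(23 + L) = 2*L/(23 + L))
W(S) = 9753/107 (W(S) = ((425 - 412*1/107) - 331) + (2*S)/((2*S)) = ((425 - 412/107) - 331) + (2*S)*(1/(2*S)) = (45063/107 - 331) + 1 = 9646/107 + 1 = 9753/107)
1/(8297335 + W(t(-43))) = 1/(8297335 + 9753/107) = 1/(887824598/107) = 107/887824598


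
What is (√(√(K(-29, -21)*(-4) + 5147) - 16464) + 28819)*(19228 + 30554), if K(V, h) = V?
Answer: 1434667458 + 49782*√(-16464 + √5263) ≈ 1.4347e+9 + 6.3735e+6*I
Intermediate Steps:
(√(√(K(-29, -21)*(-4) + 5147) - 16464) + 28819)*(19228 + 30554) = (√(√(-29*(-4) + 5147) - 16464) + 28819)*(19228 + 30554) = (√(√(116 + 5147) - 16464) + 28819)*49782 = (√(√5263 - 16464) + 28819)*49782 = (√(-16464 + √5263) + 28819)*49782 = (28819 + √(-16464 + √5263))*49782 = 1434667458 + 49782*√(-16464 + √5263)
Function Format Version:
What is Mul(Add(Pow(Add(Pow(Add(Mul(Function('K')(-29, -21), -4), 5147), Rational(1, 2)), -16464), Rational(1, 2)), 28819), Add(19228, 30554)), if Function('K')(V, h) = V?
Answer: Add(1434667458, Mul(49782, Pow(Add(-16464, Pow(5263, Rational(1, 2))), Rational(1, 2)))) ≈ Add(1.4347e+9, Mul(6.3735e+6, I))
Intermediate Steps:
Mul(Add(Pow(Add(Pow(Add(Mul(Function('K')(-29, -21), -4), 5147), Rational(1, 2)), -16464), Rational(1, 2)), 28819), Add(19228, 30554)) = Mul(Add(Pow(Add(Pow(Add(Mul(-29, -4), 5147), Rational(1, 2)), -16464), Rational(1, 2)), 28819), Add(19228, 30554)) = Mul(Add(Pow(Add(Pow(Add(116, 5147), Rational(1, 2)), -16464), Rational(1, 2)), 28819), 49782) = Mul(Add(Pow(Add(Pow(5263, Rational(1, 2)), -16464), Rational(1, 2)), 28819), 49782) = Mul(Add(Pow(Add(-16464, Pow(5263, Rational(1, 2))), Rational(1, 2)), 28819), 49782) = Mul(Add(28819, Pow(Add(-16464, Pow(5263, Rational(1, 2))), Rational(1, 2))), 49782) = Add(1434667458, Mul(49782, Pow(Add(-16464, Pow(5263, Rational(1, 2))), Rational(1, 2))))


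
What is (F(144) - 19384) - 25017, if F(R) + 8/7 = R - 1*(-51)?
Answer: -309450/7 ≈ -44207.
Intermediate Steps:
F(R) = 349/7 + R (F(R) = -8/7 + (R - 1*(-51)) = -8/7 + (R + 51) = -8/7 + (51 + R) = 349/7 + R)
(F(144) - 19384) - 25017 = ((349/7 + 144) - 19384) - 25017 = (1357/7 - 19384) - 25017 = -134331/7 - 25017 = -309450/7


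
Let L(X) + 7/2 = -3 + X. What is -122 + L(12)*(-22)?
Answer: -243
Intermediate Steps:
L(X) = -13/2 + X (L(X) = -7/2 + (-3 + X) = -13/2 + X)
-122 + L(12)*(-22) = -122 + (-13/2 + 12)*(-22) = -122 + (11/2)*(-22) = -122 - 121 = -243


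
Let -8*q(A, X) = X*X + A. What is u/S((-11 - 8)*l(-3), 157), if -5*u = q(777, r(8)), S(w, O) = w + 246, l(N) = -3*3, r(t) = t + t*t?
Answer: 1987/5560 ≈ 0.35737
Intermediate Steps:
r(t) = t + t²
l(N) = -9
S(w, O) = 246 + w
q(A, X) = -A/8 - X²/8 (q(A, X) = -(X*X + A)/8 = -(X² + A)/8 = -(A + X²)/8 = -A/8 - X²/8)
u = 5961/40 (u = -(-⅛*777 - 64*(1 + 8)²/8)/5 = -(-777/8 - (8*9)²/8)/5 = -(-777/8 - ⅛*72²)/5 = -(-777/8 - ⅛*5184)/5 = -(-777/8 - 648)/5 = -⅕*(-5961/8) = 5961/40 ≈ 149.02)
u/S((-11 - 8)*l(-3), 157) = 5961/(40*(246 + (-11 - 8)*(-9))) = 5961/(40*(246 - 19*(-9))) = 5961/(40*(246 + 171)) = (5961/40)/417 = (5961/40)*(1/417) = 1987/5560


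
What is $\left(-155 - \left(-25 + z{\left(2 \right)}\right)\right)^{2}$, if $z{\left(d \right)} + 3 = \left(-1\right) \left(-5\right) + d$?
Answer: $17956$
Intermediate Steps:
$z{\left(d \right)} = 2 + d$ ($z{\left(d \right)} = -3 + \left(\left(-1\right) \left(-5\right) + d\right) = -3 + \left(5 + d\right) = 2 + d$)
$\left(-155 - \left(-25 + z{\left(2 \right)}\right)\right)^{2} = \left(-155 + \left(\left(1 - \left(2 + 2\right)\right) + 12 \cdot 2\right)\right)^{2} = \left(-155 + \left(\left(1 - 4\right) + 24\right)\right)^{2} = \left(-155 + \left(-3 + 24\right)\right)^{2} = \left(-155 + 21\right)^{2} = \left(-134\right)^{2} = 17956$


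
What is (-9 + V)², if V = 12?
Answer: 9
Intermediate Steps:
(-9 + V)² = (-9 + 12)² = 3² = 9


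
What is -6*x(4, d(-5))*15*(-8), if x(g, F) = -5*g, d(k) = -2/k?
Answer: -14400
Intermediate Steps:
-6*x(4, d(-5))*15*(-8) = -6*-5*4*15*(-8) = -6*(-20*15)*(-8) = -(-1800)*(-8) = -6*2400 = -14400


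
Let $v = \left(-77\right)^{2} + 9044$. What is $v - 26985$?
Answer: $-12012$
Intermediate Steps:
$v = 14973$ ($v = 5929 + 9044 = 14973$)
$v - 26985 = 14973 - 26985 = -12012$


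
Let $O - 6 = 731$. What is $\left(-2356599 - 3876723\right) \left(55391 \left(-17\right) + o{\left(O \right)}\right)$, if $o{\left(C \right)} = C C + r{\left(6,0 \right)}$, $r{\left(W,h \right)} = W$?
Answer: $2483804283984$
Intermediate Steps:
$O = 737$ ($O = 6 + 731 = 737$)
$o{\left(C \right)} = 6 + C^{2}$ ($o{\left(C \right)} = C C + 6 = C^{2} + 6 = 6 + C^{2}$)
$\left(-2356599 - 3876723\right) \left(55391 \left(-17\right) + o{\left(O \right)}\right) = \left(-2356599 - 3876723\right) \left(55391 \left(-17\right) + \left(6 + 737^{2}\right)\right) = - 6233322 \left(-941647 + \left(6 + 543169\right)\right) = - 6233322 \left(-941647 + 543175\right) = \left(-6233322\right) \left(-398472\right) = 2483804283984$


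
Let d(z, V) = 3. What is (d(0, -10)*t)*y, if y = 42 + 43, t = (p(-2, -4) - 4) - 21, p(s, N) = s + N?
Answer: -7905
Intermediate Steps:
p(s, N) = N + s
t = -31 (t = ((-4 - 2) - 4) - 21 = (-6 - 4) - 21 = -10 - 21 = -31)
y = 85
(d(0, -10)*t)*y = (3*(-31))*85 = -93*85 = -7905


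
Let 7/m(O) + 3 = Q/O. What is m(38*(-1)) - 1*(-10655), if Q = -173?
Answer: 628911/59 ≈ 10660.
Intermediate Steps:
m(O) = 7/(-3 - 173/O)
m(38*(-1)) - 1*(-10655) = -7*38*(-1)/(173 + 3*(38*(-1))) - 1*(-10655) = -7*(-38)/(173 + 3*(-38)) + 10655 = -7*(-38)/(173 - 114) + 10655 = -7*(-38)/59 + 10655 = -7*(-38)*1/59 + 10655 = 266/59 + 10655 = 628911/59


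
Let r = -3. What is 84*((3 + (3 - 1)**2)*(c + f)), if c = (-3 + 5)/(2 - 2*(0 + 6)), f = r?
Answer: -9408/5 ≈ -1881.6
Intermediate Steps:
f = -3
c = -1/5 (c = 2/(2 - 2*6) = 2/(2 - 12) = 2/(-10) = 2*(-1/10) = -1/5 ≈ -0.20000)
84*((3 + (3 - 1)**2)*(c + f)) = 84*((3 + (3 - 1)**2)*(-1/5 - 3)) = 84*((3 + 2**2)*(-16/5)) = 84*((3 + 4)*(-16/5)) = 84*(7*(-16/5)) = 84*(-112/5) = -9408/5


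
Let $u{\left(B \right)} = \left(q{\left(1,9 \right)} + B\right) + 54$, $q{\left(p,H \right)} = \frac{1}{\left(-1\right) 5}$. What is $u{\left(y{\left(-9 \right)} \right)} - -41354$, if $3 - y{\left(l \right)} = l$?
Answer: $\frac{207099}{5} \approx 41420.0$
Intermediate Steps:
$y{\left(l \right)} = 3 - l$
$q{\left(p,H \right)} = - \frac{1}{5}$ ($q{\left(p,H \right)} = \frac{1}{-5} = - \frac{1}{5}$)
$u{\left(B \right)} = \frac{269}{5} + B$ ($u{\left(B \right)} = \left(- \frac{1}{5} + B\right) + 54 = \frac{269}{5} + B$)
$u{\left(y{\left(-9 \right)} \right)} - -41354 = \left(\frac{269}{5} + \left(3 - -9\right)\right) - -41354 = \left(\frac{269}{5} + \left(3 + 9\right)\right) + 41354 = \left(\frac{269}{5} + 12\right) + 41354 = \frac{329}{5} + 41354 = \frac{207099}{5}$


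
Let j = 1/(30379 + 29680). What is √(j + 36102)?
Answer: √130222927891121/60059 ≈ 190.01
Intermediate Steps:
j = 1/60059 ≈ 1.6650e-5
√(j + 36102) = √(1/60059 + 36102) = √(2168250019/60059) = √130222927891121/60059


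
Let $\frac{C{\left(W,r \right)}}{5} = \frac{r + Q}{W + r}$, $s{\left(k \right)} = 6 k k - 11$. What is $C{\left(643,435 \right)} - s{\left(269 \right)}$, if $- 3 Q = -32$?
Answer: $- \frac{200578655}{462} \approx -4.3415 \cdot 10^{5}$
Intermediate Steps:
$Q = \frac{32}{3}$ ($Q = \left(- \frac{1}{3}\right) \left(-32\right) = \frac{32}{3} \approx 10.667$)
$s{\left(k \right)} = -11 + 6 k^{2}$ ($s{\left(k \right)} = 6 k^{2} - 11 = -11 + 6 k^{2}$)
$C{\left(W,r \right)} = \frac{5 \left(\frac{32}{3} + r\right)}{W + r}$ ($C{\left(W,r \right)} = 5 \frac{r + \frac{32}{3}}{W + r} = 5 \frac{\frac{32}{3} + r}{W + r} = \frac{5 \left(\frac{32}{3} + r\right)}{W + r}$)
$C{\left(643,435 \right)} - s{\left(269 \right)} = \frac{\frac{160}{3} + 5 \cdot 435}{643 + 435} - \left(-11 + 6 \cdot 269^{2}\right) = \frac{\frac{160}{3} + 2175}{1078} - \left(-11 + 6 \cdot 72361\right) = \frac{1}{1078} \cdot \frac{6685}{3} - \left(-11 + 434166\right) = \frac{955}{462} - 434155 = - \frac{200578655}{462}$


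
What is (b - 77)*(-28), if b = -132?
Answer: 5852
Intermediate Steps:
(b - 77)*(-28) = (-132 - 77)*(-28) = -209*(-28) = 5852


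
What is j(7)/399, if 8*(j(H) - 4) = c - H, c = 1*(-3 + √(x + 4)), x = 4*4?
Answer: 11/1596 + √5/1596 ≈ 0.0082933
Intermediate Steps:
x = 16
c = -3 + 2*√5 (c = 1*(-3 + √(16 + 4)) = 1*(-3 + √20) = 1*(-3 + 2*√5) = -3 + 2*√5 ≈ 1.4721)
j(H) = 29/8 - H/8 + √5/4 (j(H) = 4 + ((-3 + 2*√5) - H)/8 = 4 + (-3 - H + 2*√5)/8 = 4 + (-3/8 - H/8 + √5/4) = 29/8 - H/8 + √5/4)
j(7)/399 = (29/8 - ⅛*7 + √5/4)/399 = (29/8 - 7/8 + √5/4)*(1/399) = (11/4 + √5/4)*(1/399) = 11/1596 + √5/1596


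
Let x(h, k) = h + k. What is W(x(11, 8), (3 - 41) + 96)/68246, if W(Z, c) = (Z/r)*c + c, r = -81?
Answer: 1798/2763963 ≈ 0.00065051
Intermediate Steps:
W(Z, c) = c - Z*c/81 (W(Z, c) = (Z/(-81))*c + c = (-Z/81)*c + c = -Z*c/81 + c = c - Z*c/81)
W(x(11, 8), (3 - 41) + 96)/68246 = (((3 - 41) + 96)*(81 - (11 + 8))/81)/68246 = ((-38 + 96)*(81 - 1*19)/81)*(1/68246) = ((1/81)*58*(81 - 19))*(1/68246) = ((1/81)*58*62)*(1/68246) = (3596/81)*(1/68246) = 1798/2763963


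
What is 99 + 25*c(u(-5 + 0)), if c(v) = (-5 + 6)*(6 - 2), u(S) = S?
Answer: 199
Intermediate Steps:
c(v) = 4 (c(v) = 1*4 = 4)
99 + 25*c(u(-5 + 0)) = 99 + 25*4 = 99 + 100 = 199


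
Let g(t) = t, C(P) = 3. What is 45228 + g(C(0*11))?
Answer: 45231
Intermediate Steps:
45228 + g(C(0*11)) = 45228 + 3 = 45231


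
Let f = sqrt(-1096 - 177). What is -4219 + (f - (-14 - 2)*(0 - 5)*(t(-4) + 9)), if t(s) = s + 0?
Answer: -4619 + I*sqrt(1273) ≈ -4619.0 + 35.679*I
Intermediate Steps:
t(s) = s
f = I*sqrt(1273) (f = sqrt(-1273) = I*sqrt(1273) ≈ 35.679*I)
-4219 + (f - (-14 - 2)*(0 - 5)*(t(-4) + 9)) = -4219 + (I*sqrt(1273) - (-14 - 2)*(0 - 5)*(-4 + 9)) = -4219 + (I*sqrt(1273) - (-16)*(-5*5)) = -4219 + (I*sqrt(1273) - (-16)*(-25)) = -4219 + (I*sqrt(1273) - 1*400) = -4219 + (I*sqrt(1273) - 400) = -4219 + (-400 + I*sqrt(1273)) = -4619 + I*sqrt(1273)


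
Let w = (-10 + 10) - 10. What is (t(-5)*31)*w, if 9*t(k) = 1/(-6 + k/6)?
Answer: 620/123 ≈ 5.0406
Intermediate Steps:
w = -10 (w = 0 - 10 = -10)
t(k) = 1/(9*(-6 + k/6))
(t(-5)*31)*w = ((2/(3*(-36 - 5)))*31)*(-10) = (((⅔)/(-41))*31)*(-10) = (((⅔)*(-1/41))*31)*(-10) = -2/123*31*(-10) = -62/123*(-10) = 620/123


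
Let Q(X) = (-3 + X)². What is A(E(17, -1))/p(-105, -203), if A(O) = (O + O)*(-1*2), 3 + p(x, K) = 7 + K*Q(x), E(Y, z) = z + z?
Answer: -2/591947 ≈ -3.3787e-6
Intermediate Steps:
E(Y, z) = 2*z
p(x, K) = 4 + K*(-3 + x)² (p(x, K) = -3 + (7 + K*(-3 + x)²) = 4 + K*(-3 + x)²)
A(O) = -4*O (A(O) = (2*O)*(-2) = -4*O)
A(E(17, -1))/p(-105, -203) = (-8*(-1))/(4 - 203*(-3 - 105)²) = (-4*(-2))/(4 - 203*(-108)²) = 8/(4 - 203*11664) = 8/(4 - 2367792) = 8/(-2367788) = 8*(-1/2367788) = -2/591947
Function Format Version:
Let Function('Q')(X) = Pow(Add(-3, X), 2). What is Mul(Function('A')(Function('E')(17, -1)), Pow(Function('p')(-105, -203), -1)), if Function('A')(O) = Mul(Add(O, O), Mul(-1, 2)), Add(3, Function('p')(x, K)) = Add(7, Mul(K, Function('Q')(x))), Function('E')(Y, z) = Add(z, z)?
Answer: Rational(-2, 591947) ≈ -3.3787e-6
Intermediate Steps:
Function('E')(Y, z) = Mul(2, z)
Function('p')(x, K) = Add(4, Mul(K, Pow(Add(-3, x), 2))) (Function('p')(x, K) = Add(-3, Add(7, Mul(K, Pow(Add(-3, x), 2)))) = Add(4, Mul(K, Pow(Add(-3, x), 2))))
Function('A')(O) = Mul(-4, O) (Function('A')(O) = Mul(Mul(2, O), -2) = Mul(-4, O))
Mul(Function('A')(Function('E')(17, -1)), Pow(Function('p')(-105, -203), -1)) = Mul(Mul(-4, Mul(2, -1)), Pow(Add(4, Mul(-203, Pow(Add(-3, -105), 2))), -1)) = Mul(Mul(-4, -2), Pow(Add(4, Mul(-203, Pow(-108, 2))), -1)) = Mul(8, Pow(Add(4, Mul(-203, 11664)), -1)) = Mul(8, Pow(Add(4, -2367792), -1)) = Mul(8, Pow(-2367788, -1)) = Mul(8, Rational(-1, 2367788)) = Rational(-2, 591947)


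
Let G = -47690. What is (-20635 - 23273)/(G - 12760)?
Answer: 7318/10075 ≈ 0.72635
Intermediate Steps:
(-20635 - 23273)/(G - 12760) = (-20635 - 23273)/(-47690 - 12760) = -43908/(-60450) = -43908*(-1/60450) = 7318/10075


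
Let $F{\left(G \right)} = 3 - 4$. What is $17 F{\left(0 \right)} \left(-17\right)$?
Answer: $289$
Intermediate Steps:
$F{\left(G \right)} = -1$
$17 F{\left(0 \right)} \left(-17\right) = 17 \left(-1\right) \left(-17\right) = \left(-17\right) \left(-17\right) = 289$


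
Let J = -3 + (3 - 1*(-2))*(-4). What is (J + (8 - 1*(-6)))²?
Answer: 81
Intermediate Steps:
J = -23 (J = -3 + (3 + 2)*(-4) = -3 + 5*(-4) = -3 - 20 = -23)
(J + (8 - 1*(-6)))² = (-23 + (8 - 1*(-6)))² = (-23 + (8 + 6))² = (-23 + 14)² = (-9)² = 81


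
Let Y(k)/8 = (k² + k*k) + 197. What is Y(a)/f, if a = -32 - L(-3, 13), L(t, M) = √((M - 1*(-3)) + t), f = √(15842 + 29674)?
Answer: 512*√147927/11379 + 3028*√11379/3793 ≈ 102.46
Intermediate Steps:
f = 2*√11379 (f = √45516 = 2*√11379 ≈ 213.34)
L(t, M) = √(3 + M + t) (L(t, M) = √((M + 3) + t) = √((3 + M) + t) = √(3 + M + t))
a = -32 - √13 (a = -32 - √(3 + 13 - 3) = -32 - √13 ≈ -35.606)
Y(k) = 1576 + 16*k² (Y(k) = 8*((k² + k*k) + 197) = 8*((k² + k²) + 197) = 8*(2*k² + 197) = 8*(197 + 2*k²) = 1576 + 16*k²)
Y(a)/f = (1576 + 16*(-32 - √13)²)/((2*√11379)) = (1576 + 16*(-32 - √13)²)*(√11379/22758) = √11379*(1576 + 16*(-32 - √13)²)/22758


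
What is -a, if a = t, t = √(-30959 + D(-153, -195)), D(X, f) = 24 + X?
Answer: -4*I*√1943 ≈ -176.32*I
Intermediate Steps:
t = 4*I*√1943 (t = √(-30959 + (24 - 153)) = √(-30959 - 129) = √(-31088) = 4*I*√1943 ≈ 176.32*I)
a = 4*I*√1943 ≈ 176.32*I
-a = -4*I*√1943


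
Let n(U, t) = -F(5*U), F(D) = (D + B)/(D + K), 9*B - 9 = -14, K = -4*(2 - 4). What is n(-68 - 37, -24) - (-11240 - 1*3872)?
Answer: 6391946/423 ≈ 15111.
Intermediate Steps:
K = 8 (K = -4*(-2) = 8)
B = -5/9 (B = 1 + (⅑)*(-14) = 1 - 14/9 = -5/9 ≈ -0.55556)
F(D) = (-5/9 + D)/(8 + D) (F(D) = (D - 5/9)/(D + 8) = (-5/9 + D)/(8 + D))
n(U, t) = -(-5/9 + 5*U)/(8 + 5*U)
n(-68 - 37, -24) - (-11240 - 1*3872) = 5*(1 - 9*(-68 - 37))/(9*(8 + 5*(-68 - 37))) - (-11240 - 1*3872) = 5*(1 - 9*(-105))/(9*(8 + 5*(-105))) - (-11240 - 3872) = 5*(1 + 945)/(9*(8 - 525)) - 1*(-15112) = (5/9)*946/(-517) + 15112 = (5/9)*(-1/517)*946 + 15112 = -430/423 + 15112 = 6391946/423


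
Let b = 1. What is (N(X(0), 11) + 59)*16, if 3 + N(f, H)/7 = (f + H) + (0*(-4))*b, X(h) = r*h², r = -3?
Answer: 1840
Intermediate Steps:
X(h) = -3*h²
N(f, H) = -21 + 7*H + 7*f (N(f, H) = -21 + 7*((f + H) + (0*(-4))*1) = -21 + 7*((H + f) + 0*1) = -21 + 7*((H + f) + 0) = -21 + 7*(H + f) = -21 + (7*H + 7*f) = -21 + 7*H + 7*f)
(N(X(0), 11) + 59)*16 = ((-21 + 7*11 + 7*(-3*0²)) + 59)*16 = ((-21 + 77 + 7*(-3*0)) + 59)*16 = ((-21 + 77 + 7*0) + 59)*16 = ((-21 + 77 + 0) + 59)*16 = (56 + 59)*16 = 115*16 = 1840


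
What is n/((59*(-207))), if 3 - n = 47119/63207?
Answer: -142502/771947091 ≈ -0.00018460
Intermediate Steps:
n = 142502/63207 (n = 3 - 47119/63207 = 142502/63207 ≈ 2.2545)
n/((59*(-207))) = 142502/(63207*((59*(-207)))) = (142502/63207)/(-12213) = (142502/63207)*(-1/12213) = -142502/771947091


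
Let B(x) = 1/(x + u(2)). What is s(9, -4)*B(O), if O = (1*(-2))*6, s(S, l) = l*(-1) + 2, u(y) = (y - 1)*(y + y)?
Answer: -3/4 ≈ -0.75000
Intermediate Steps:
u(y) = 2*y*(-1 + y) (u(y) = (-1 + y)*(2*y) = 2*y*(-1 + y))
s(S, l) = 2 - l (s(S, l) = -l + 2 = 2 - l)
O = -12 (O = -2*6 = -12)
B(x) = 1/(4 + x) (B(x) = 1/(x + 2*2*(-1 + 2)) = 1/(x + 2*2*1) = 1/(x + 4) = 1/(4 + x))
s(9, -4)*B(O) = (2 - 1*(-4))/(4 - 12) = (2 + 4)/(-8) = 6*(-1/8) = -3/4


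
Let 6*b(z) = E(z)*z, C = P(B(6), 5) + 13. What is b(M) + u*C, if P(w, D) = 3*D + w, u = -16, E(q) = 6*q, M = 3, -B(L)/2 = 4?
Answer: -311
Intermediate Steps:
B(L) = -8 (B(L) = -2*4 = -8)
P(w, D) = w + 3*D
C = 20 (C = (-8 + 3*5) + 13 = (-8 + 15) + 13 = 7 + 13 = 20)
b(z) = z² (b(z) = ((6*z)*z)/6 = (6*z²)/6 = z²)
b(M) + u*C = 3² - 16*20 = 9 - 320 = -311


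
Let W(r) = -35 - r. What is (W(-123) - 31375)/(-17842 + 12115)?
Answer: 10429/1909 ≈ 5.4631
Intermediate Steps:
(W(-123) - 31375)/(-17842 + 12115) = ((-35 - 1*(-123)) - 31375)/(-17842 + 12115) = ((-35 + 123) - 31375)/(-5727) = (88 - 31375)*(-1/5727) = -31287*(-1/5727) = 10429/1909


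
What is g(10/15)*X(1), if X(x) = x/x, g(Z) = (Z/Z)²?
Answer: 1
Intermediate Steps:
g(Z) = 1 (g(Z) = 1² = 1)
X(x) = 1
g(10/15)*X(1) = 1*1 = 1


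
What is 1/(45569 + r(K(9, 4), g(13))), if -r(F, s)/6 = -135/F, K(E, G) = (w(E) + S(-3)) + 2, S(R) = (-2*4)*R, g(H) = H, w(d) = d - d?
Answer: 13/592802 ≈ 2.1930e-5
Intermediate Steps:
w(d) = 0
S(R) = -8*R
K(E, G) = 26 (K(E, G) = (0 - 8*(-3)) + 2 = (0 + 24) + 2 = 24 + 2 = 26)
r(F, s) = 810/F (r(F, s) = -(-810)/F = 810/F)
1/(45569 + r(K(9, 4), g(13))) = 1/(45569 + 810/26) = 1/(45569 + 810*(1/26)) = 1/(45569 + 405/13) = 1/(592802/13) = 13/592802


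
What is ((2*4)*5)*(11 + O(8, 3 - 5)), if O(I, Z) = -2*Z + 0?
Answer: 600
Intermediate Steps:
O(I, Z) = -2*Z
((2*4)*5)*(11 + O(8, 3 - 5)) = ((2*4)*5)*(11 - 2*(3 - 5)) = (8*5)*(11 - 2*(-2)) = 40*(11 + 4) = 40*15 = 600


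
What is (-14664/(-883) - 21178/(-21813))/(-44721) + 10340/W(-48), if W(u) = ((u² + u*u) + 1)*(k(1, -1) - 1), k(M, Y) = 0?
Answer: -809825682729974/360912257529021 ≈ -2.2438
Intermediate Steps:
W(u) = -1 - 2*u² (W(u) = ((u² + u*u) + 1)*(0 - 1) = ((u² + u²) + 1)*(-1) = (2*u² + 1)*(-1) = (1 + 2*u²)*(-1) = -1 - 2*u²)
(-14664/(-883) - 21178/(-21813))/(-44721) + 10340/W(-48) = (-14664/(-883) - 21178/(-21813))/(-44721) + 10340/(-1 - 2*(-48)²) = (-14664*(-1/883) - 21178*(-1/21813))*(-1/44721) + 10340/(-1 - 2*2304) = (14664/883 + 21178/21813)*(-1/44721) + 10340/(-1 - 4608) = (338566006/19260879)*(-1/44721) + 10340/(-4609) = -338566006/861365769759 + 10340*(-1/4609) = -338566006/861365769759 - 940/419 = -809825682729974/360912257529021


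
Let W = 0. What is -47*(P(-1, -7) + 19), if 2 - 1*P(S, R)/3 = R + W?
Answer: -2162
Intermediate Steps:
P(S, R) = 6 - 3*R (P(S, R) = 6 - 3*(R + 0) = 6 - 3*R)
-47*(P(-1, -7) + 19) = -47*((6 - 3*(-7)) + 19) = -47*((6 + 21) + 19) = -47*(27 + 19) = -47*46 = -2162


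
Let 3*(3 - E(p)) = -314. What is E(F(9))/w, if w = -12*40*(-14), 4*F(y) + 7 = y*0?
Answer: 323/20160 ≈ 0.016022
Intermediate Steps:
F(y) = -7/4 (F(y) = -7/4 + (y*0)/4 = -7/4 + (¼)*0 = -7/4 + 0 = -7/4)
E(p) = 323/3 (E(p) = 3 - ⅓*(-314) = 3 + 314/3 = 323/3)
w = 6720 (w = -480*(-14) = 6720)
E(F(9))/w = (323/3)/6720 = (323/3)*(1/6720) = 323/20160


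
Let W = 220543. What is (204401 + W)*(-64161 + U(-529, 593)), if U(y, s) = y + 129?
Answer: -27434809584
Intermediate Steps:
U(y, s) = 129 + y
(204401 + W)*(-64161 + U(-529, 593)) = (204401 + 220543)*(-64161 + (129 - 529)) = 424944*(-64161 - 400) = 424944*(-64561) = -27434809584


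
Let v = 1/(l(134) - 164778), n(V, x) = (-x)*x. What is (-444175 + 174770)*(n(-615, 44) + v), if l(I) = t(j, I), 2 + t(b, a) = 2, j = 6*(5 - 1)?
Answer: 85942945355645/164778 ≈ 5.2157e+8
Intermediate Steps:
j = 24 (j = 6*4 = 24)
t(b, a) = 0 (t(b, a) = -2 + 2 = 0)
l(I) = 0
n(V, x) = -x²
v = -1/164778 (v = 1/(0 - 164778) = 1/(-164778) = -1/164778 ≈ -6.0688e-6)
(-444175 + 174770)*(n(-615, 44) + v) = (-444175 + 174770)*(-1*44² - 1/164778) = -269405*(-1*1936 - 1/164778) = -269405*(-1936 - 1/164778) = -269405*(-319010209/164778) = 85942945355645/164778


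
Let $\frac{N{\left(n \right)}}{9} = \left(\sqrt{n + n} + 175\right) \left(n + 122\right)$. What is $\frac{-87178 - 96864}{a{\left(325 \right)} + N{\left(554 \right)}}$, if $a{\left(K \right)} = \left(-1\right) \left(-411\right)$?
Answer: $- \frac{65341719554}{364482920091} + \frac{248824784 \sqrt{277}}{121494306697} \approx -0.14519$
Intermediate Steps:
$a{\left(K \right)} = 411$
$N{\left(n \right)} = 9 \left(122 + n\right) \left(175 + \sqrt{2} \sqrt{n}\right)$ ($N{\left(n \right)} = 9 \left(\sqrt{n + n} + 175\right) \left(n + 122\right) = 9 \left(\sqrt{2 n} + 175\right) \left(122 + n\right) = 9 \left(\sqrt{2} \sqrt{n} + 175\right) \left(122 + n\right) = 9 \left(175 + \sqrt{2} \sqrt{n}\right) \left(122 + n\right) = 9 \left(122 + n\right) \left(175 + \sqrt{2} \sqrt{n}\right)$)
$\frac{-87178 - 96864}{a{\left(325 \right)} + N{\left(554 \right)}} = \frac{-87178 - 96864}{411 + \left(192150 + 1575 \cdot 554 + 9 \sqrt{2} \cdot 554^{\frac{3}{2}} + 1098 \sqrt{2} \sqrt{554}\right)} = - \frac{184042}{411 + \left(192150 + 872550 + 9 \sqrt{2} \cdot 554 \sqrt{554} + 2196 \sqrt{277}\right)} = - \frac{184042}{411 + \left(192150 + 872550 + 9972 \sqrt{277} + 2196 \sqrt{277}\right)} = - \frac{184042}{411 + \left(1064700 + 12168 \sqrt{277}\right)} = - \frac{184042}{1065111 + 12168 \sqrt{277}}$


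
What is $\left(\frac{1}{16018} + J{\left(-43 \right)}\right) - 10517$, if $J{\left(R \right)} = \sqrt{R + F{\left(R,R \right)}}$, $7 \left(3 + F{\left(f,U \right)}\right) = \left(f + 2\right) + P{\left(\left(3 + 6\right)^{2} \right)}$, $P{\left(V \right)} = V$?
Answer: $- \frac{168461305}{16018} + \frac{i \sqrt{1974}}{7} \approx -10517.0 + 6.3471 i$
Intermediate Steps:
$F{\left(f,U \right)} = \frac{62}{7} + \frac{f}{7}$ ($F{\left(f,U \right)} = -3 + \frac{\left(f + 2\right) + \left(3 + 6\right)^{2}}{7} = -3 + \frac{\left(2 + f\right) + 9^{2}}{7} = -3 + \frac{\left(2 + f\right) + 81}{7} = -3 + \frac{83 + f}{7} = -3 + \left(\frac{83}{7} + \frac{f}{7}\right) = \frac{62}{7} + \frac{f}{7}$)
$J{\left(R \right)} = \sqrt{\frac{62}{7} + \frac{8 R}{7}}$ ($J{\left(R \right)} = \sqrt{R + \left(\frac{62}{7} + \frac{R}{7}\right)} = \sqrt{\frac{62}{7} + \frac{8 R}{7}}$)
$\left(\frac{1}{16018} + J{\left(-43 \right)}\right) - 10517 = \left(\frac{1}{16018} + \frac{\sqrt{434 + 56 \left(-43\right)}}{7}\right) - 10517 = \left(\frac{1}{16018} + \frac{\sqrt{434 - 2408}}{7}\right) - 10517 = \left(\frac{1}{16018} + \frac{\sqrt{-1974}}{7}\right) - 10517 = \left(\frac{1}{16018} + \frac{i \sqrt{1974}}{7}\right) - 10517 = - \frac{168461305}{16018} + \frac{i \sqrt{1974}}{7}$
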